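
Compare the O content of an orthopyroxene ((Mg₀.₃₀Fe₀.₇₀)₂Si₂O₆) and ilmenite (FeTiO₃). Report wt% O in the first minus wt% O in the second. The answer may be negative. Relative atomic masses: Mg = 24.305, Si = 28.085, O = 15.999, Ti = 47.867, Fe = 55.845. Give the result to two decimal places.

7.55 percentage points

First mineral: 95.994 g O in 244.930 g formula = 39.19 wt% O.
Second mineral: 47.997 g O in 151.709 g formula = 31.64 wt% O.
39.19% − 31.64% gives a difference of 7.55 percentage points.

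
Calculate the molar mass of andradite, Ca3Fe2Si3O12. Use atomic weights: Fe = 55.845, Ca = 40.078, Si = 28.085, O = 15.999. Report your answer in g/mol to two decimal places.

M = 3(40.078) + 2(55.845) + 3(28.085) + 12(15.999)

508.17 g/mol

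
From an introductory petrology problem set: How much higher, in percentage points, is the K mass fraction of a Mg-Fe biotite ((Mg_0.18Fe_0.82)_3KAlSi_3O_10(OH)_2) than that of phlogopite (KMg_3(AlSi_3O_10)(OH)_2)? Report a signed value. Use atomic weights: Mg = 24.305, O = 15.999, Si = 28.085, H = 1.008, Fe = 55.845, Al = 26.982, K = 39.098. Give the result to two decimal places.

-1.47 percentage points

First mineral: 39.098 g K in 494.842 g formula = 7.90 wt% K.
Second mineral: 39.098 g K in 417.254 g formula = 9.37 wt% K.
7.90% − 9.37% gives a difference of -1.47 percentage points.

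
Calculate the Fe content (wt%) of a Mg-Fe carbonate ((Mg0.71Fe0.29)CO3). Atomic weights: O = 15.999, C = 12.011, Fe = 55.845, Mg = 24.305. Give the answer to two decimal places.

Molar mass of (Mg0.71Fe0.29)CO3: 0.71×24.305 + 0.29×55.845 + 1×12.011 + 3×15.999 = 93.460 g/mol.
Mass of Fe per formula unit: 0.29 × 55.845 = 16.195 g.
Weight fraction Fe = 16.195 / 93.460 = 0.1733.

17.33 wt%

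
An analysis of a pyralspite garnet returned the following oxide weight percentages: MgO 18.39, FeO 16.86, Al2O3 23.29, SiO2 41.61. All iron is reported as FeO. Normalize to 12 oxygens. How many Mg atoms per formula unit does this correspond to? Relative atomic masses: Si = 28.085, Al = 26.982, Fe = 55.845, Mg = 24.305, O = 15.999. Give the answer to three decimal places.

18.39 wt% MgO ÷ 40.304 g/mol = 0.45628 mol, giving 0.45628 Mg and 0.45628 O.
16.86 wt% FeO ÷ 71.844 g/mol = 0.23468 mol, giving 0.23468 Fe and 0.23468 O.
23.29 wt% Al2O3 ÷ 101.961 g/mol = 0.22842 mol, giving 0.45684 Al and 0.68526 O.
41.61 wt% SiO2 ÷ 60.083 g/mol = 0.69254 mol, giving 0.69254 Si and 1.38508 O.
Oxygen sums to 2.76130; scaling by 12/2.76130 = 4.34578 puts the formula on 12 O.
Mg: 0.45628 × 4.34578 = 1.983 atoms per formula unit.

1.983 Mg apfu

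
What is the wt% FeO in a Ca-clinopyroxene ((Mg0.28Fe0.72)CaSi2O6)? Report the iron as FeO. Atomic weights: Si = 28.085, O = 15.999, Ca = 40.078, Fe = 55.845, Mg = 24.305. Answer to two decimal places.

M((Mg0.28Fe0.72)CaSi2O6) = 239.256 g/mol; M(FeO) = 71.844 g/mol.
Moles FeO per formula unit = 0.72 Fe ÷ 1 = 0.7200.
FeO fraction = (0.7200 × 71.844) / 239.256 = 51.728/239.256 = 0.2162.

21.62 wt%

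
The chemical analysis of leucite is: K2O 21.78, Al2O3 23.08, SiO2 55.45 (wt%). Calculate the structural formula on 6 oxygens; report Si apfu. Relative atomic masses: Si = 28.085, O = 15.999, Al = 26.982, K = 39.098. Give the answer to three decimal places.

2.009 Si apfu

K2O (M=94.195): mol = 0.23122; K = 0.46244, O = 0.23122.
Al2O3 (M=101.961): mol = 0.22636; Al = 0.45272, O = 0.67908.
SiO2 (M=60.083): mol = 0.92289; Si = 0.92289, O = 1.84578.
ΣO = 2.75608; factor = 6/ΣO = 2.17701.
Si apfu = 0.92289 × 2.17701 = 2.009.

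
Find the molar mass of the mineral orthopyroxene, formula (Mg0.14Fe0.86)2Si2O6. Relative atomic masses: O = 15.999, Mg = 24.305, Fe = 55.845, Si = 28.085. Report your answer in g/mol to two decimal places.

Mg: 0.28 × 24.305 = 6.8054
Fe: 1.72 × 55.845 = 96.0534
Si: 2 × 28.085 = 56.1700
O: 6 × 15.999 = 95.9940
Summing the contributions gives the formula mass.

255.02 g/mol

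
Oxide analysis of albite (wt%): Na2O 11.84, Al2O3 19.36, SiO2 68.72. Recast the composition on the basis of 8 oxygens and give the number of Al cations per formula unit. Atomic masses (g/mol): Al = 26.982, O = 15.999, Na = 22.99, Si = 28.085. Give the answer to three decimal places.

0.997 Al apfu

Na2O: 11.84/61.979 = 0.19103 mol → 0.38206 mol Na, 0.19103 mol O.
Al2O3: 19.36/101.961 = 0.18988 mol → 0.37976 mol Al, 0.56964 mol O.
SiO2: 68.72/60.083 = 1.14375 mol → 1.14375 mol Si, 2.28750 mol O.
Total oxygen = 3.04817 mol. Normalization factor = 8/3.04817 = 2.62453.
Al per 8 O = 0.37976 × 2.62453 = 0.997.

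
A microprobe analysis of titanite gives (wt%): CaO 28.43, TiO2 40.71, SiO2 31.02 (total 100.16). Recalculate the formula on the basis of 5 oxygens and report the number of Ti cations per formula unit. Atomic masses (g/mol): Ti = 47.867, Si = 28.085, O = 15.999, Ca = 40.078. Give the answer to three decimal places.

0.996 Ti apfu

CaO (M=56.077): mol = 0.50698; Ca = 0.50698, O = 0.50698.
TiO2 (M=79.865): mol = 0.50974; Ti = 0.50974, O = 1.01948.
SiO2 (M=60.083): mol = 0.51629; Si = 0.51629, O = 1.03258.
ΣO = 2.55904; factor = 5/ΣO = 1.95386.
Ti apfu = 0.50974 × 1.95386 = 0.996.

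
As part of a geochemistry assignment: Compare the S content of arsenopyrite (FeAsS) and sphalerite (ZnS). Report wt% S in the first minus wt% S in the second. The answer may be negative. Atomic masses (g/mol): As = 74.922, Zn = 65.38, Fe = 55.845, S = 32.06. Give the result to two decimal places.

First mineral: 32.060 g S in 162.827 g formula = 19.69 wt% S.
Second mineral: 32.060 g S in 97.440 g formula = 32.90 wt% S.
19.69% − 32.90% gives a difference of -13.21 percentage points.

-13.21 percentage points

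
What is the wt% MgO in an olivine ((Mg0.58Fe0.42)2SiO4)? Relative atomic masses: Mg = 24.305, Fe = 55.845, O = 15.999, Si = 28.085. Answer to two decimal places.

Formula mass = 167.185 g/mol.
1.16 Mg → 1.1600 mol MgO per formula unit; M(MgO) = 40.304, so MgO mass = 46.753 g.
46.753/167.185 × 100 = 27.96 wt%.

27.96 wt%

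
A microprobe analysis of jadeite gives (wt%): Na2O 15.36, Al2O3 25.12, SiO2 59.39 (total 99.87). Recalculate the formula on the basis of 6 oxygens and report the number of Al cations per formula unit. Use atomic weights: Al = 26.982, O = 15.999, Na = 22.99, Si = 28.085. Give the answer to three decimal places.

0.997 Al apfu

Na2O: 15.36/61.979 = 0.24783 mol → 0.49566 mol Na, 0.24783 mol O.
Al2O3: 25.12/101.961 = 0.24637 mol → 0.49274 mol Al, 0.73911 mol O.
SiO2: 59.39/60.083 = 0.98847 mol → 0.98847 mol Si, 1.97694 mol O.
Total oxygen = 2.96388 mol. Normalization factor = 6/2.96388 = 2.02437.
Al per 6 O = 0.49274 × 2.02437 = 0.997.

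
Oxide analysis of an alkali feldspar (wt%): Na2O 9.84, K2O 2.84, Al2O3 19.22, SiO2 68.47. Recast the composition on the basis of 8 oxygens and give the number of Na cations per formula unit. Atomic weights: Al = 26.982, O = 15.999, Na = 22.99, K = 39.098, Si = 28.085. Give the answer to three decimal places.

9.84 wt% Na2O ÷ 61.979 g/mol = 0.15876 mol, giving 0.31752 Na and 0.15876 O.
2.84 wt% K2O ÷ 94.195 g/mol = 0.03015 mol, giving 0.06030 K and 0.03015 O.
19.22 wt% Al2O3 ÷ 101.961 g/mol = 0.18850 mol, giving 0.37700 Al and 0.56550 O.
68.47 wt% SiO2 ÷ 60.083 g/mol = 1.13959 mol, giving 1.13959 Si and 2.27918 O.
Oxygen sums to 3.03359; scaling by 8/3.03359 = 2.63714 puts the formula on 8 O.
Na: 0.31752 × 2.63714 = 0.837 atoms per formula unit.

0.837 Na apfu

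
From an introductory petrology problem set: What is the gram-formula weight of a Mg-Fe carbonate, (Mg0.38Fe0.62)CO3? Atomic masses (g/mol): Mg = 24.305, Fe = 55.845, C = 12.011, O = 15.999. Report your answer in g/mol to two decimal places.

103.87 g/mol

Mg: 0.38 × 24.305 = 9.2359
Fe: 0.62 × 55.845 = 34.6239
C: 1 × 12.011 = 12.0110
O: 3 × 15.999 = 47.9970
Summing the contributions gives the formula mass.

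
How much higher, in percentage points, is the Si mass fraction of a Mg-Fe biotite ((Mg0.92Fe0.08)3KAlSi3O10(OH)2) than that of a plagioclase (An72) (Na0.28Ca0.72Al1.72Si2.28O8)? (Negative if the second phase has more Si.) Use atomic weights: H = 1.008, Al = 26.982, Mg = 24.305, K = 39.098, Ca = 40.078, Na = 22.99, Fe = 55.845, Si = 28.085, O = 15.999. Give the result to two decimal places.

-3.56 percentage points

First mineral: 84.255 g Si in 424.824 g formula = 19.83 wt% Si.
Second mineral: 64.034 g Si in 273.728 g formula = 23.39 wt% Si.
19.83% − 23.39% gives a difference of -3.56 percentage points.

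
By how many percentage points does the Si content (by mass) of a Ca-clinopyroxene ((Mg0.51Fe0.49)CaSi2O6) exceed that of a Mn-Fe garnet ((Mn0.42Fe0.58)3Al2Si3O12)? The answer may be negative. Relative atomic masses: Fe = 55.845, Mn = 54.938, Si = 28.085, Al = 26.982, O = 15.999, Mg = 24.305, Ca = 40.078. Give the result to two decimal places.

First mineral: 56.170 g Si in 232.002 g formula = 24.21 wt% Si.
Second mineral: 84.255 g Si in 496.599 g formula = 16.97 wt% Si.
24.21% − 16.97% gives a difference of 7.24 percentage points.

7.24 percentage points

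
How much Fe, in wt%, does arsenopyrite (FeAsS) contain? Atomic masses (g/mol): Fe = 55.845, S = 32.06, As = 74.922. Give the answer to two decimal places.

Molar mass of FeAsS: 1×55.845 + 1×74.922 + 1×32.06 = 162.827 g/mol.
Mass of Fe per formula unit: 1 × 55.845 = 55.845 g.
Weight fraction Fe = 55.845 / 162.827 = 0.3430.

34.30 wt%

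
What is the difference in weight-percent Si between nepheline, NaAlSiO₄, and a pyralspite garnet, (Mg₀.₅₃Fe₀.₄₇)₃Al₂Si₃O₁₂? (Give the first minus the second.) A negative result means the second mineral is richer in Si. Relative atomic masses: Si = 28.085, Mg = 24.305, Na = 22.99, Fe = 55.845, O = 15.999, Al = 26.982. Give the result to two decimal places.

Si in NaAlSiO₄: molar mass 142.053 g/mol; 1×28.085 = 28.085 g → 19.77 wt%.
Si in (Mg₀.₅₃Fe₀.₄₇)₃Al₂Si₃O₁₂: molar mass 447.593 g/mol; 3×28.085 = 84.255 g → 18.82 wt%.
Difference = 19.77 − 18.82 = 0.95 percentage points.

0.95 percentage points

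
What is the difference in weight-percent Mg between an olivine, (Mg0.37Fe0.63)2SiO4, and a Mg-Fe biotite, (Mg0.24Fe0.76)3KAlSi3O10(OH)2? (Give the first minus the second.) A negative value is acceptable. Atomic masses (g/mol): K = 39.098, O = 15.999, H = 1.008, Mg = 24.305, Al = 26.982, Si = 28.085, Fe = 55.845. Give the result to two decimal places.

6.39 percentage points

M((Mg0.37Fe0.63)2SiO4) = 180.431 g/mol, so wt% Mg = 17.986/180.431 × 100 = 9.97%.
M((Mg0.24Fe0.76)3KAlSi3O10(OH)2) = 489.165 g/mol, so wt% Mg = 17.500/489.165 × 100 = 3.58%.
9.97 − 3.58 = 6.39 pp.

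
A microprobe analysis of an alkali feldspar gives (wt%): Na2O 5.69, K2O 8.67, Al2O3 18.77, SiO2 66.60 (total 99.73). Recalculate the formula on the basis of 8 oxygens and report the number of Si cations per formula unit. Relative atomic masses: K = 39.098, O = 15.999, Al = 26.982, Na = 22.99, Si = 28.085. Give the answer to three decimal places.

Na2O (M=61.979): mol = 0.09181; Na = 0.18362, O = 0.09181.
K2O (M=94.195): mol = 0.09204; K = 0.18408, O = 0.09204.
Al2O3 (M=101.961): mol = 0.18409; Al = 0.36818, O = 0.55227.
SiO2 (M=60.083): mol = 1.10847; Si = 1.10847, O = 2.21694.
ΣO = 2.95306; factor = 8/ΣO = 2.70905.
Si apfu = 1.10847 × 2.70905 = 3.003.

3.003 Si apfu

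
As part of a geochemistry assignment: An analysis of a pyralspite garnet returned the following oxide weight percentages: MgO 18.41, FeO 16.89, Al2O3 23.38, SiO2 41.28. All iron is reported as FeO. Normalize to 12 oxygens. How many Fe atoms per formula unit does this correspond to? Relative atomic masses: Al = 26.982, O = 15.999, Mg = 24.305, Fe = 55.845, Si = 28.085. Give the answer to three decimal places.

18.41 wt% MgO ÷ 40.304 g/mol = 0.45678 mol, giving 0.45678 Mg and 0.45678 O.
16.89 wt% FeO ÷ 71.844 g/mol = 0.23509 mol, giving 0.23509 Fe and 0.23509 O.
23.38 wt% Al2O3 ÷ 101.961 g/mol = 0.22930 mol, giving 0.45860 Al and 0.68790 O.
41.28 wt% SiO2 ÷ 60.083 g/mol = 0.68705 mol, giving 0.68705 Si and 1.37410 O.
Oxygen sums to 2.75387; scaling by 12/2.75387 = 4.35750 puts the formula on 12 O.
Fe: 0.23509 × 4.35750 = 1.024 atoms per formula unit.

1.024 Fe apfu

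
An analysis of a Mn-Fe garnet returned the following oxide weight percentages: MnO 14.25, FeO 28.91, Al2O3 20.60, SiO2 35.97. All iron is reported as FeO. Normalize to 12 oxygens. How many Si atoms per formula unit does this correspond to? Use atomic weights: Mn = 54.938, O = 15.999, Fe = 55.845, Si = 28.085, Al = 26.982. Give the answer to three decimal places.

14.25 wt% MnO ÷ 70.937 g/mol = 0.20088 mol, giving 0.20088 Mn and 0.20088 O.
28.91 wt% FeO ÷ 71.844 g/mol = 0.40240 mol, giving 0.40240 Fe and 0.40240 O.
20.60 wt% Al2O3 ÷ 101.961 g/mol = 0.20204 mol, giving 0.40408 Al and 0.60612 O.
35.97 wt% SiO2 ÷ 60.083 g/mol = 0.59867 mol, giving 0.59867 Si and 1.19734 O.
Oxygen sums to 2.40674; scaling by 12/2.40674 = 4.98600 puts the formula on 12 O.
Si: 0.59867 × 4.98600 = 2.985 atoms per formula unit.

2.985 Si apfu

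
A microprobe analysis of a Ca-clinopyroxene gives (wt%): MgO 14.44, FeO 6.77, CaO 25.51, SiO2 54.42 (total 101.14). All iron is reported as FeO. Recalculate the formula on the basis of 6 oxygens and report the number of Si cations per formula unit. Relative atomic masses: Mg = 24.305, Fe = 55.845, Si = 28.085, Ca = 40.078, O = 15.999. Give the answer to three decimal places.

1.999 Si apfu

MgO: 14.44/40.304 = 0.35828 mol → 0.35828 mol Mg, 0.35828 mol O.
FeO: 6.77/71.844 = 0.09423 mol → 0.09423 mol Fe, 0.09423 mol O.
CaO: 25.51/56.077 = 0.45491 mol → 0.45491 mol Ca, 0.45491 mol O.
SiO2: 54.42/60.083 = 0.90575 mol → 0.90575 mol Si, 1.81150 mol O.
Total oxygen = 2.71892 mol. Normalization factor = 6/2.71892 = 2.20676.
Si per 6 O = 0.90575 × 2.20676 = 1.999.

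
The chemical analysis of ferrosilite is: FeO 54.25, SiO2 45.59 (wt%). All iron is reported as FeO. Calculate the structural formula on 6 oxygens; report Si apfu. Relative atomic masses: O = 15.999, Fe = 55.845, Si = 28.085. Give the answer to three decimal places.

2.003 Si apfu

FeO (M=71.844): mol = 0.75511; Fe = 0.75511, O = 0.75511.
SiO2 (M=60.083): mol = 0.75878; Si = 0.75878, O = 1.51756.
ΣO = 2.27267; factor = 6/ΣO = 2.64007.
Si apfu = 0.75878 × 2.64007 = 2.003.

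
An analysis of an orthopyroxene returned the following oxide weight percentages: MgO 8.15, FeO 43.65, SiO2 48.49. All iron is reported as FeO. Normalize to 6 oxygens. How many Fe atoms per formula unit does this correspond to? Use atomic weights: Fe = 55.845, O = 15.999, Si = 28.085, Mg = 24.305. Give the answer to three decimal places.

1.504 Fe apfu

MgO (M=40.304): mol = 0.20221; Mg = 0.20221, O = 0.20221.
FeO (M=71.844): mol = 0.60757; Fe = 0.60757, O = 0.60757.
SiO2 (M=60.083): mol = 0.80705; Si = 0.80705, O = 1.61410.
ΣO = 2.42388; factor = 6/ΣO = 2.47537.
Fe apfu = 0.60757 × 2.47537 = 1.504.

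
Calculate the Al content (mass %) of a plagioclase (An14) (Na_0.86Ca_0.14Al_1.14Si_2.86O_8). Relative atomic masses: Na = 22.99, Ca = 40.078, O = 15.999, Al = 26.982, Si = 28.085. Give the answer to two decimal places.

M(Na_0.86Ca_0.14Al_1.14Si_2.86O_8) = 264.457 g/mol.
Al contributes 1.14 × 26.982 = 30.759 g per mole.
30.759/264.457 = 0.1163 → 11.63%.

11.63 mass %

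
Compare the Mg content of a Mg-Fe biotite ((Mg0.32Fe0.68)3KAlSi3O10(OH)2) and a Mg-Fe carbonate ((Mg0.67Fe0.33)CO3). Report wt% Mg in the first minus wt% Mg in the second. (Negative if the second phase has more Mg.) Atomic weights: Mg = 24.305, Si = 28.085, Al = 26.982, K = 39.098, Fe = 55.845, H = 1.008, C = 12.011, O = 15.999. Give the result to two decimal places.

First mineral: 23.333 g Mg in 481.596 g formula = 4.84 wt% Mg.
Second mineral: 16.284 g Mg in 94.721 g formula = 17.19 wt% Mg.
4.84% − 17.19% gives a difference of -12.35 percentage points.

-12.35 percentage points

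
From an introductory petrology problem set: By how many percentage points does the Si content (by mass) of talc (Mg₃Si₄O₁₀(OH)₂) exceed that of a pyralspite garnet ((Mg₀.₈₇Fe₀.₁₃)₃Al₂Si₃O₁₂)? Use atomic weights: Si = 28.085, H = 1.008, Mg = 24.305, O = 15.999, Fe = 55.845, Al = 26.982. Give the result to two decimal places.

First mineral: 112.340 g Si in 379.259 g formula = 29.62 wt% Si.
Second mineral: 84.255 g Si in 415.423 g formula = 20.28 wt% Si.
29.62% − 20.28% gives a difference of 9.34 percentage points.

9.34 percentage points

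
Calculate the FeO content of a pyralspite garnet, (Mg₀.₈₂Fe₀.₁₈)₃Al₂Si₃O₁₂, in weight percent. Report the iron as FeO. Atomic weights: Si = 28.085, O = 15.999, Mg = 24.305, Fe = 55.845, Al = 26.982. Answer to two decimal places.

Molar mass of (Mg₀.₈₂Fe₀.₁₈)₃Al₂Si₃O₁₂ = 2.46·24.305 + 0.54·55.845 + 2·26.982 + 3·28.085 + 12·15.999 = 420.154 g/mol.
Each formula unit contains 0.54 Fe, equivalent to 0.54/1 = 0.5400 mol FeO.
M(FeO) = 1×55.845 + 1×15.999 = 71.844 g/mol.
Mass of FeO per formula unit = 0.5400 × 71.844 = 38.796 g.
FeO wt% = 38.796 / 420.154 × 100 = 9.23%.

9.23 wt%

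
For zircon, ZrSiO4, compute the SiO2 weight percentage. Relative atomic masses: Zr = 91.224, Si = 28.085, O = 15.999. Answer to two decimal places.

32.78 wt%

Molar mass of ZrSiO4 = 1*91.224 + 1*28.085 + 4*15.999 = 183.305 g/mol.
Each formula unit contains 1 Si, equivalent to 1/1 = 1.0000 mol SiO2.
M(SiO2) = 1×28.085 + 2×15.999 = 60.083 g/mol.
Mass of SiO2 per formula unit = 1.0000 × 60.083 = 60.083 g.
SiO2 wt% = 60.083 / 183.305 × 100 = 32.78%.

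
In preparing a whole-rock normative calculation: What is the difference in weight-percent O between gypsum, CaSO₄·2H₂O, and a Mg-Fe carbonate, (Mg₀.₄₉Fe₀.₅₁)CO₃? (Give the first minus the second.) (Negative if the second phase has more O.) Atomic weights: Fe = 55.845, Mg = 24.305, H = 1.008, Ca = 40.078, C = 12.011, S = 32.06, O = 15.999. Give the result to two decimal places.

O in CaSO₄·2H₂O: molar mass 172.164 g/mol; 6×15.999 = 95.994 g → 55.76 wt%.
O in (Mg₀.₄₉Fe₀.₅₁)CO₃: molar mass 100.398 g/mol; 3×15.999 = 47.997 g → 47.81 wt%.
Difference = 55.76 − 47.81 = 7.95 percentage points.

7.95 percentage points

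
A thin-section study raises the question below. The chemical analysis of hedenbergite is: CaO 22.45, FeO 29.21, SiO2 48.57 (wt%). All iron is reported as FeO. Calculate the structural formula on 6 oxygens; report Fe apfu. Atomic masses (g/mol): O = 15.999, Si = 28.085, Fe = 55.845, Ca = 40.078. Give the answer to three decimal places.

1.007 Fe apfu

CaO: 22.45/56.077 = 0.40034 mol → 0.40034 mol Ca, 0.40034 mol O.
FeO: 29.21/71.844 = 0.40658 mol → 0.40658 mol Fe, 0.40658 mol O.
SiO2: 48.57/60.083 = 0.80838 mol → 0.80838 mol Si, 1.61676 mol O.
Total oxygen = 2.42368 mol. Normalization factor = 6/2.42368 = 2.47557.
Fe per 6 O = 0.40658 × 2.47557 = 1.007.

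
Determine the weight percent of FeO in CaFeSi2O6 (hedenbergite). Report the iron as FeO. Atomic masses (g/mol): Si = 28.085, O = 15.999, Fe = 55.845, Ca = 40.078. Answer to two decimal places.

28.96 wt%

Formula mass = 248.087 g/mol.
1 Fe → 1.0000 mol FeO per formula unit; M(FeO) = 71.844, so FeO mass = 71.844 g.
71.844/248.087 × 100 = 28.96 wt%.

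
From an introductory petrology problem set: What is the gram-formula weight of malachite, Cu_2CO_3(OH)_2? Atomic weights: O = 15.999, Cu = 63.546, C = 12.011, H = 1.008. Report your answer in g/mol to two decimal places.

221.11 g/mol

The formula mass is the sum 2·63.546 + 1·12.011 + 5·15.999 + 2·1.008.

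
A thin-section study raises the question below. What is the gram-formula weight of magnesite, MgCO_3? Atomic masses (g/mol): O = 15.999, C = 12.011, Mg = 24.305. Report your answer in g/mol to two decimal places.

Mg: 1 × 24.305 = 24.3050
C: 1 × 12.011 = 12.0110
O: 3 × 15.999 = 47.9970
Summing the contributions gives the formula mass.

84.31 g/mol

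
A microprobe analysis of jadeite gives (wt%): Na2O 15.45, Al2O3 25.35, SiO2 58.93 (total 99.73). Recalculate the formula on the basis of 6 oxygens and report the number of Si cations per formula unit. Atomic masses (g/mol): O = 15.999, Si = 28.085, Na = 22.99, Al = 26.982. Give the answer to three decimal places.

1.990 Si apfu

Na2O: 15.45/61.979 = 0.24928 mol → 0.49856 mol Na, 0.24928 mol O.
Al2O3: 25.35/101.961 = 0.24862 mol → 0.49724 mol Al, 0.74586 mol O.
SiO2: 58.93/60.083 = 0.98081 mol → 0.98081 mol Si, 1.96162 mol O.
Total oxygen = 2.95676 mol. Normalization factor = 6/2.95676 = 2.02925.
Si per 6 O = 0.98081 × 2.02925 = 1.990.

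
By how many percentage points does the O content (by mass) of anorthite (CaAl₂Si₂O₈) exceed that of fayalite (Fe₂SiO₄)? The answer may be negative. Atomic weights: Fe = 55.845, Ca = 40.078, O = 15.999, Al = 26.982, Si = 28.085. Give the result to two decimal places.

M(CaAl₂Si₂O₈) = 278.204 g/mol, so wt% O = 127.992/278.204 × 100 = 46.01%.
M(Fe₂SiO₄) = 203.771 g/mol, so wt% O = 63.996/203.771 × 100 = 31.41%.
46.01 − 31.41 = 14.60 pp.

14.60 percentage points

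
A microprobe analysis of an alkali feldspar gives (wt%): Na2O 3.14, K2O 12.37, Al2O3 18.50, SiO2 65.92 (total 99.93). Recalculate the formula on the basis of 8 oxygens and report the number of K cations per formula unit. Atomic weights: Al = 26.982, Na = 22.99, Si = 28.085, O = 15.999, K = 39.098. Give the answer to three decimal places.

0.719 K apfu

Na2O: 3.14/61.979 = 0.05066 mol → 0.10132 mol Na, 0.05066 mol O.
K2O: 12.37/94.195 = 0.13132 mol → 0.26264 mol K, 0.13132 mol O.
Al2O3: 18.50/101.961 = 0.18144 mol → 0.36288 mol Al, 0.54432 mol O.
SiO2: 65.92/60.083 = 1.09715 mol → 1.09715 mol Si, 2.19430 mol O.
Total oxygen = 2.92060 mol. Normalization factor = 8/2.92060 = 2.73916.
K per 8 O = 0.26264 × 2.73916 = 0.719.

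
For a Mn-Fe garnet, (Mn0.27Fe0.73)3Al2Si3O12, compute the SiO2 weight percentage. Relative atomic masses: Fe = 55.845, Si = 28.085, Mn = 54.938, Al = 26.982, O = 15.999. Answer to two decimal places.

36.27 wt%

Molar mass of (Mn0.27Fe0.73)3Al2Si3O12 = 0.81×54.938 + 2.19×55.845 + 2×26.982 + 3×28.085 + 12×15.999 = 497.007 g/mol.
Each formula unit contains 3 Si, equivalent to 3/1 = 3.0000 mol SiO2.
M(SiO2) = 1×28.085 + 2×15.999 = 60.083 g/mol.
Mass of SiO2 per formula unit = 3.0000 × 60.083 = 180.249 g.
SiO2 wt% = 180.249 / 497.007 × 100 = 36.27%.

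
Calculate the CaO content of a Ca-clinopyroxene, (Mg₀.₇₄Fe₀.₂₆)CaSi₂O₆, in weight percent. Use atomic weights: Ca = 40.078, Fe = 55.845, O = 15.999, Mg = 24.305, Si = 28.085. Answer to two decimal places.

24.95 wt%

Molar mass of (Mg₀.₇₄Fe₀.₂₆)CaSi₂O₆ = 0.74×24.305 + 0.26×55.845 + 1×40.078 + 2×28.085 + 6×15.999 = 224.747 g/mol.
Each formula unit contains 1 Ca, equivalent to 1/1 = 1.0000 mol CaO.
M(CaO) = 1×40.078 + 1×15.999 = 56.077 g/mol.
Mass of CaO per formula unit = 1.0000 × 56.077 = 56.077 g.
CaO wt% = 56.077 / 224.747 × 100 = 24.95%.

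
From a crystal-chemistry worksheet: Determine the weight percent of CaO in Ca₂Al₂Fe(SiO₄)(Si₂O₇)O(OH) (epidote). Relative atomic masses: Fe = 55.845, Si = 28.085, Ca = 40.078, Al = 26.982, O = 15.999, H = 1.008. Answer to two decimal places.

Formula mass = 483.215 g/mol.
2 Ca → 2.0000 mol CaO per formula unit; M(CaO) = 56.077, so CaO mass = 112.154 g.
112.154/483.215 × 100 = 23.21 wt%.

23.21 wt%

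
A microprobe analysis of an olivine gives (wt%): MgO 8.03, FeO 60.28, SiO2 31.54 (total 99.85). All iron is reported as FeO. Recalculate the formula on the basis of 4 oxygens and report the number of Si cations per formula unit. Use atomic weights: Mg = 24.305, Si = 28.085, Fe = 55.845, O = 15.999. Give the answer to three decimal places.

1.006 Si apfu

MgO (M=40.304): mol = 0.19924; Mg = 0.19924, O = 0.19924.
FeO (M=71.844): mol = 0.83904; Fe = 0.83904, O = 0.83904.
SiO2 (M=60.083): mol = 0.52494; Si = 0.52494, O = 1.04988.
ΣO = 2.08816; factor = 4/ΣO = 1.91556.
Si apfu = 0.52494 × 1.91556 = 1.006.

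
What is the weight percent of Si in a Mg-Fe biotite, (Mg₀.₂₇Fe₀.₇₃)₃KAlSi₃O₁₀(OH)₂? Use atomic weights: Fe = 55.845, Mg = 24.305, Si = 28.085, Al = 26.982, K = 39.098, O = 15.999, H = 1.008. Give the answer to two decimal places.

17.32 wt%

Molar mass of (Mg₀.₂₇Fe₀.₇₃)₃KAlSi₃O₁₀(OH)₂: 0.81*24.305 + 2.19*55.845 + 1*39.098 + 1*26.982 + 3*28.085 + 12*15.999 + 2*1.008 = 486.327 g/mol.
Mass of Si per formula unit: 3 × 28.085 = 84.255 g.
Weight fraction Si = 84.255 / 486.327 = 0.1732.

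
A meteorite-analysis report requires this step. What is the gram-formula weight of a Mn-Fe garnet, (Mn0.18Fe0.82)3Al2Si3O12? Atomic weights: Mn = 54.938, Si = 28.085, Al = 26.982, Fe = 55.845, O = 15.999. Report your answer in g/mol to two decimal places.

497.25 g/mol

The formula mass is the sum 0.54(54.938) + 2.46(55.845) + 2(26.982) + 3(28.085) + 12(15.999).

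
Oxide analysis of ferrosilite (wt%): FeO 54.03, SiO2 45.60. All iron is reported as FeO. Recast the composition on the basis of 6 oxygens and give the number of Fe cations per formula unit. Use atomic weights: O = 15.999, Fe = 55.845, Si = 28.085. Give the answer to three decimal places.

1.988 Fe apfu

54.03 wt% FeO ÷ 71.844 g/mol = 0.75205 mol, giving 0.75205 Fe and 0.75205 O.
45.60 wt% SiO2 ÷ 60.083 g/mol = 0.75895 mol, giving 0.75895 Si and 1.51790 O.
Oxygen sums to 2.26995; scaling by 6/2.26995 = 2.64323 puts the formula on 6 O.
Fe: 0.75205 × 2.64323 = 1.988 atoms per formula unit.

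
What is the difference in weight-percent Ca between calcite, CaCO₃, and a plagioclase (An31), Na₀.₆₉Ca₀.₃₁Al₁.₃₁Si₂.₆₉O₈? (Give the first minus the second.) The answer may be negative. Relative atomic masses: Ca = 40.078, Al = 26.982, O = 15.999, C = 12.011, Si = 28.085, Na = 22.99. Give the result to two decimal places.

Ca in CaCO₃: molar mass 100.086 g/mol; 1×40.078 = 40.078 g → 40.04 wt%.
Ca in Na₀.₆₉Ca₀.₃₁Al₁.₃₁Si₂.₆₉O₈: molar mass 267.174 g/mol; 0.31×40.078 = 12.424 g → 4.65 wt%.
Difference = 40.04 − 4.65 = 35.39 percentage points.

35.39 percentage points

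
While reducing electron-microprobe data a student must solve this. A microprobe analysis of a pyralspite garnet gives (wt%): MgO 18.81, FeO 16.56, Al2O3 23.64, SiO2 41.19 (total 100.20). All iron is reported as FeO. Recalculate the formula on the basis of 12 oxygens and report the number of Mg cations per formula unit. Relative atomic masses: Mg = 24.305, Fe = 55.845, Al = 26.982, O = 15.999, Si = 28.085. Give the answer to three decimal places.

2.026 Mg apfu

MgO (M=40.304): mol = 0.46670; Mg = 0.46670, O = 0.46670.
FeO (M=71.844): mol = 0.23050; Fe = 0.23050, O = 0.23050.
Al2O3 (M=101.961): mol = 0.23185; Al = 0.46370, O = 0.69555.
SiO2 (M=60.083): mol = 0.68555; Si = 0.68555, O = 1.37110.
ΣO = 2.76385; factor = 12/ΣO = 4.34177.
Mg apfu = 0.46670 × 4.34177 = 2.026.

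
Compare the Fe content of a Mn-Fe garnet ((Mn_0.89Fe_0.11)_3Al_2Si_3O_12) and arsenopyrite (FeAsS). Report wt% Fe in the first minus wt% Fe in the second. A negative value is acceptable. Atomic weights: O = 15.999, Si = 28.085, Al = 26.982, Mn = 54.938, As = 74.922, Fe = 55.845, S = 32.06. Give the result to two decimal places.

M((Mn_0.89Fe_0.11)_3Al_2Si_3O_12) = 495.320 g/mol, so wt% Fe = 18.429/495.320 × 100 = 3.72%.
M(FeAsS) = 162.827 g/mol, so wt% Fe = 55.845/162.827 × 100 = 34.30%.
3.72 − 34.30 = -30.58 pp.

-30.58 percentage points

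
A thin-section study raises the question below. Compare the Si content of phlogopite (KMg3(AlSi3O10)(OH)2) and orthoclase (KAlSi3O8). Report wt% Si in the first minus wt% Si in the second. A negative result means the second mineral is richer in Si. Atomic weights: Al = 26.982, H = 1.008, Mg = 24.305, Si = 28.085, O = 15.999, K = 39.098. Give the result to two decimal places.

First mineral: 84.255 g Si in 417.254 g formula = 20.19 wt% Si.
Second mineral: 84.255 g Si in 278.327 g formula = 30.27 wt% Si.
20.19% − 30.27% gives a difference of -10.08 percentage points.

-10.08 percentage points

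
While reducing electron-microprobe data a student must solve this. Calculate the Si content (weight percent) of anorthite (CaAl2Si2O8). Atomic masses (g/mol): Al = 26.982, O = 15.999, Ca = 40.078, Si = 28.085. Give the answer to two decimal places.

20.19 weight percent

Molar mass of CaAl2Si2O8: 1*40.078 + 2*26.982 + 2*28.085 + 8*15.999 = 278.204 g/mol.
Mass of Si per formula unit: 2 × 28.085 = 56.170 g.
Weight fraction Si = 56.170 / 278.204 = 0.2019.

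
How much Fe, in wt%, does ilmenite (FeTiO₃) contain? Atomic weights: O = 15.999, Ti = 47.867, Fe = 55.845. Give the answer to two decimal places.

Formula mass = 1*55.845 + 1*47.867 + 3*15.999 = 151.709 g/mol, of which 55.845 g is Fe.
So Fe makes up 55.845/151.709 = 0.3681 of the mass, i.e. 36.81%.

36.81 wt%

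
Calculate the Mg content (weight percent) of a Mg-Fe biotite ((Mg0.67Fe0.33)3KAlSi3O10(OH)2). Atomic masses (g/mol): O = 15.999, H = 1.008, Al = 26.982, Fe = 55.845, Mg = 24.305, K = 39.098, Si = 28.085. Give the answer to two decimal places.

10.89 weight percent

M((Mg0.67Fe0.33)3KAlSi3O10(OH)2) = 448.479 g/mol.
Mg contributes 2.01 × 24.305 = 48.853 g per mole.
48.853/448.479 = 0.1089 → 10.89%.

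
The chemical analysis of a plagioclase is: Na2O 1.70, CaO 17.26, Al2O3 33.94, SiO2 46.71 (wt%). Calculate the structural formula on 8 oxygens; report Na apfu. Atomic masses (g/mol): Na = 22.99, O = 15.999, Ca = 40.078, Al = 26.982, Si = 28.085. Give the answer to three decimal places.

Na2O: 1.70/61.979 = 0.02743 mol → 0.05486 mol Na, 0.02743 mol O.
CaO: 17.26/56.077 = 0.30779 mol → 0.30779 mol Ca, 0.30779 mol O.
Al2O3: 33.94/101.961 = 0.33287 mol → 0.66574 mol Al, 0.99861 mol O.
SiO2: 46.71/60.083 = 0.77742 mol → 0.77742 mol Si, 1.55484 mol O.
Total oxygen = 2.88867 mol. Normalization factor = 8/2.88867 = 2.76944.
Na per 8 O = 0.05486 × 2.76944 = 0.152.

0.152 Na apfu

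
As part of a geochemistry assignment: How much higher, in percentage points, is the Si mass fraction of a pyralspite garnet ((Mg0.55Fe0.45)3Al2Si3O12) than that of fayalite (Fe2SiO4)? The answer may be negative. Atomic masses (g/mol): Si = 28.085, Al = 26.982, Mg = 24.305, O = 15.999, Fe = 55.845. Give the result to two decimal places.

5.12 percentage points

M((Mg0.55Fe0.45)3Al2Si3O12) = 445.701 g/mol, so wt% Si = 84.255/445.701 × 100 = 18.90%.
M(Fe2SiO4) = 203.771 g/mol, so wt% Si = 28.085/203.771 × 100 = 13.78%.
18.90 − 13.78 = 5.12 pp.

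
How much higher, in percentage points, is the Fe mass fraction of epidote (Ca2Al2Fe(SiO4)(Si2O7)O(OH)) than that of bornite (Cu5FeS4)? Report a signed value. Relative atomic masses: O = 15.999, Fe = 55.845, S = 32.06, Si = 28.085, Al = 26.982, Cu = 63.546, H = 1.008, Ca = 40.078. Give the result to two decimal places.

Fe in Ca2Al2Fe(SiO4)(Si2O7)O(OH): molar mass 483.215 g/mol; 1×55.845 = 55.845 g → 11.56 wt%.
Fe in Cu5FeS4: molar mass 501.815 g/mol; 1×55.845 = 55.845 g → 11.13 wt%.
Difference = 11.56 − 11.13 = 0.43 percentage points.

0.43 percentage points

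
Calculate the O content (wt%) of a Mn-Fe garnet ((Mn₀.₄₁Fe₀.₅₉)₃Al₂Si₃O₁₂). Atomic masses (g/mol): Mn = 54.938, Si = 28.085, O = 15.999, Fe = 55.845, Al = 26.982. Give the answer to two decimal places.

Molar mass of (Mn₀.₄₁Fe₀.₅₉)₃Al₂Si₃O₁₂: 1.23·54.938 + 1.77·55.845 + 2·26.982 + 3·28.085 + 12·15.999 = 496.626 g/mol.
Mass of O per formula unit: 12 × 15.999 = 191.988 g.
Weight fraction O = 191.988 / 496.626 = 0.3866.

38.66 wt%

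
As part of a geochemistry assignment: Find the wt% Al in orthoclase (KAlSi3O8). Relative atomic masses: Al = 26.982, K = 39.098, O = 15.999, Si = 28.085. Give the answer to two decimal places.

9.69 mass %

Molar mass of KAlSi3O8: 1·39.098 + 1·26.982 + 3·28.085 + 8·15.999 = 278.327 g/mol.
Mass of Al per formula unit: 1 × 26.982 = 26.982 g.
Weight fraction Al = 26.982 / 278.327 = 0.0969.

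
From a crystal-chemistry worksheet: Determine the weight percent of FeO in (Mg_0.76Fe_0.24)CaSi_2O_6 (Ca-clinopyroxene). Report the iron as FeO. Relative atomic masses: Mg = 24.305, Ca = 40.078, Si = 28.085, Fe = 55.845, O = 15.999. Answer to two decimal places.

Formula mass = 224.117 g/mol.
0.24 Fe → 0.2400 mol FeO per formula unit; M(FeO) = 71.844, so FeO mass = 17.243 g.
17.243/224.117 × 100 = 7.69 wt%.

7.69 wt%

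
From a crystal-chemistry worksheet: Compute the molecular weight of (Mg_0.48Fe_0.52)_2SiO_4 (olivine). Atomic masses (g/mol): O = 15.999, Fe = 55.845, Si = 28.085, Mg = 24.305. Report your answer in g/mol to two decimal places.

173.49 g/mol

Mg: 0.96 × 24.305 = 23.3328
Fe: 1.04 × 55.845 = 58.0788
Si: 1 × 28.085 = 28.0850
O: 4 × 15.999 = 63.9960
Summing the contributions gives the formula mass.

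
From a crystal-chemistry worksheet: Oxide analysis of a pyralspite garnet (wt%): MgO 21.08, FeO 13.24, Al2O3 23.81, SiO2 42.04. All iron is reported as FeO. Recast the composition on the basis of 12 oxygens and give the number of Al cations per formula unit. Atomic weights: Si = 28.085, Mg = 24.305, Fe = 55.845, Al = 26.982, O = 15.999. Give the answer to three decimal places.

MgO (M=40.304): mol = 0.52303; Mg = 0.52303, O = 0.52303.
FeO (M=71.844): mol = 0.18429; Fe = 0.18429, O = 0.18429.
Al2O3 (M=101.961): mol = 0.23352; Al = 0.46704, O = 0.70056.
SiO2 (M=60.083): mol = 0.69970; Si = 0.69970, O = 1.39940.
ΣO = 2.80728; factor = 12/ΣO = 4.27460.
Al apfu = 0.46704 × 4.27460 = 1.996.

1.996 Al apfu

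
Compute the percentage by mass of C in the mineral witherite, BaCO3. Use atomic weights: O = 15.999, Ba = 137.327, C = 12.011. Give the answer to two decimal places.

6.09 wt%

Molar mass of BaCO3: 1×137.327 + 1×12.011 + 3×15.999 = 197.335 g/mol.
Mass of C per formula unit: 1 × 12.011 = 12.011 g.
Weight fraction C = 12.011 / 197.335 = 0.0609.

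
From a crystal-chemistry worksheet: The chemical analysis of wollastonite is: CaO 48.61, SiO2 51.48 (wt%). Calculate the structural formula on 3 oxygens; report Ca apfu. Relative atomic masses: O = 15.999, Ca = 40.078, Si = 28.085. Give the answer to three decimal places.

1.008 Ca apfu

CaO (M=56.077): mol = 0.86684; Ca = 0.86684, O = 0.86684.
SiO2 (M=60.083): mol = 0.85681; Si = 0.85681, O = 1.71362.
ΣO = 2.58046; factor = 3/ΣO = 1.16258.
Ca apfu = 0.86684 × 1.16258 = 1.008.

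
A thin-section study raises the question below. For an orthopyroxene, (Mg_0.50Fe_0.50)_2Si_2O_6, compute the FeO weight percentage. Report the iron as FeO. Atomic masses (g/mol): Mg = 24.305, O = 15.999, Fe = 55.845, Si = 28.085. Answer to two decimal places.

30.93 wt%

Formula mass = 232.314 g/mol.
1 Fe → 1.0000 mol FeO per formula unit; M(FeO) = 71.844, so FeO mass = 71.844 g.
71.844/232.314 × 100 = 30.93 wt%.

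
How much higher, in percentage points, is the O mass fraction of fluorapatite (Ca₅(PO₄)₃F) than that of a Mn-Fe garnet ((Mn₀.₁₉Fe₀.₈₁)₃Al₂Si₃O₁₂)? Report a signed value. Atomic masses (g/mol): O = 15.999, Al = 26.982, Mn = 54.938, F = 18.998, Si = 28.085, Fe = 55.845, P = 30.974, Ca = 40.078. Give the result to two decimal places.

First mineral: 191.988 g O in 504.298 g formula = 38.07 wt% O.
Second mineral: 191.988 g O in 497.225 g formula = 38.61 wt% O.
38.07% − 38.61% gives a difference of -0.54 percentage points.

-0.54 percentage points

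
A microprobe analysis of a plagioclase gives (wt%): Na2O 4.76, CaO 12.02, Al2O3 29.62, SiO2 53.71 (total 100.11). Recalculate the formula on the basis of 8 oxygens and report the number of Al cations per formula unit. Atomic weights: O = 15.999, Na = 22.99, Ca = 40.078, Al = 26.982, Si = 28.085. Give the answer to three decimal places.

1.575 Al apfu

4.76 wt% Na2O ÷ 61.979 g/mol = 0.07680 mol, giving 0.15360 Na and 0.07680 O.
12.02 wt% CaO ÷ 56.077 g/mol = 0.21435 mol, giving 0.21435 Ca and 0.21435 O.
29.62 wt% Al2O3 ÷ 101.961 g/mol = 0.29050 mol, giving 0.58100 Al and 0.87150 O.
53.71 wt% SiO2 ÷ 60.083 g/mol = 0.89393 mol, giving 0.89393 Si and 1.78786 O.
Oxygen sums to 2.95051; scaling by 8/2.95051 = 2.71140 puts the formula on 8 O.
Al: 0.58100 × 2.71140 = 1.575 atoms per formula unit.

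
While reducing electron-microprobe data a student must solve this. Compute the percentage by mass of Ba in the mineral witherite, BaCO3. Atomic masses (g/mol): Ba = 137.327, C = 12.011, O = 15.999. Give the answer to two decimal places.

Molar mass of BaCO3: 1*137.327 + 1*12.011 + 3*15.999 = 197.335 g/mol.
Mass of Ba per formula unit: 1 × 137.327 = 137.327 g.
Weight fraction Ba = 137.327 / 197.335 = 0.6959.

69.59 mass %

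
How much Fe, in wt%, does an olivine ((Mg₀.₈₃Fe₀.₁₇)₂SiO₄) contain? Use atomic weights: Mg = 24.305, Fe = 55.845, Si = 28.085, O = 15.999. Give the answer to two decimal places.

12.54 wt%

M((Mg₀.₈₃Fe₀.₁₇)₂SiO₄) = 151.415 g/mol.
Fe contributes 0.34 × 55.845 = 18.987 g per mole.
18.987/151.415 = 0.1254 → 12.54%.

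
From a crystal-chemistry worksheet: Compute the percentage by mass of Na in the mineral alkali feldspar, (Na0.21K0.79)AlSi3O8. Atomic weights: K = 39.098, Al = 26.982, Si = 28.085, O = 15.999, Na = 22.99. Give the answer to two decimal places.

Formula mass = 0.21×22.99 + 0.79×39.098 + 1×26.982 + 3×28.085 + 8×15.999 = 274.944 g/mol, of which 4.828 g is Na.
So Na makes up 4.828/274.944 = 0.0176 of the mass, i.e. 1.76%.

1.76 mass %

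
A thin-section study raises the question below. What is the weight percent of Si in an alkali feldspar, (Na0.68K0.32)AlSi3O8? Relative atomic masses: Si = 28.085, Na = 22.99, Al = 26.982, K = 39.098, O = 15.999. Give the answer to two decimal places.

M((Na0.68K0.32)AlSi3O8) = 267.374 g/mol.
Si contributes 3 × 28.085 = 84.255 g per mole.
84.255/267.374 = 0.3151 → 31.51%.

31.51 mass %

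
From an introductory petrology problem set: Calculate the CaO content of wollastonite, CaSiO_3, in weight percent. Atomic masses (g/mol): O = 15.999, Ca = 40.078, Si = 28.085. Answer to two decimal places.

48.28 wt%

M(CaSiO_3) = 116.160 g/mol; M(CaO) = 56.077 g/mol.
Moles CaO per formula unit = 1 Ca ÷ 1 = 1.0000.
CaO fraction = (1.0000 × 56.077) / 116.160 = 56.077/116.160 = 0.4828.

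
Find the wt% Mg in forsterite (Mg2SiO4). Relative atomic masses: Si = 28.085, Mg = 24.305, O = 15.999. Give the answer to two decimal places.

34.55 weight percent

Formula mass = 2×24.305 + 1×28.085 + 4×15.999 = 140.691 g/mol, of which 48.610 g is Mg.
So Mg makes up 48.610/140.691 = 0.3455 of the mass, i.e. 34.55%.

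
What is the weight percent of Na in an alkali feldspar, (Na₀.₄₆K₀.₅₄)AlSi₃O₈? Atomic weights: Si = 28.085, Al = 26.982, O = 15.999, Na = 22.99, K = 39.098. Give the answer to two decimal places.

3.90 weight percent

M((Na₀.₄₆K₀.₅₄)AlSi₃O₈) = 270.917 g/mol.
Na contributes 0.46 × 22.99 = 10.575 g per mole.
10.575/270.917 = 0.0390 → 3.90%.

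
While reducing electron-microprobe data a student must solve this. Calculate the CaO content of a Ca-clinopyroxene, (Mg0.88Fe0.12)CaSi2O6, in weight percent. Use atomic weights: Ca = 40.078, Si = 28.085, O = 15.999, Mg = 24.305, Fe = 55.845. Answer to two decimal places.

Molar mass of (Mg0.88Fe0.12)CaSi2O6 = 0.88*24.305 + 0.12*55.845 + 1*40.078 + 2*28.085 + 6*15.999 = 220.332 g/mol.
Each formula unit contains 1 Ca, equivalent to 1/1 = 1.0000 mol CaO.
M(CaO) = 1×40.078 + 1×15.999 = 56.077 g/mol.
Mass of CaO per formula unit = 1.0000 × 56.077 = 56.077 g.
CaO wt% = 56.077 / 220.332 × 100 = 25.45%.

25.45 wt%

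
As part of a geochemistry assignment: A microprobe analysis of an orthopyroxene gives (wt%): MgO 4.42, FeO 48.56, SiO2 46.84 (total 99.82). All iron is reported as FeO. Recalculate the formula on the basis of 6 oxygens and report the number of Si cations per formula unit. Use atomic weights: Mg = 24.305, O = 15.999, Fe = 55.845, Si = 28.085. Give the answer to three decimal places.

4.42 wt% MgO ÷ 40.304 g/mol = 0.10967 mol, giving 0.10967 Mg and 0.10967 O.
48.56 wt% FeO ÷ 71.844 g/mol = 0.67591 mol, giving 0.67591 Fe and 0.67591 O.
46.84 wt% SiO2 ÷ 60.083 g/mol = 0.77959 mol, giving 0.77959 Si and 1.55918 O.
Oxygen sums to 2.34476; scaling by 6/2.34476 = 2.55890 puts the formula on 6 O.
Si: 0.77959 × 2.55890 = 1.995 atoms per formula unit.

1.995 Si apfu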